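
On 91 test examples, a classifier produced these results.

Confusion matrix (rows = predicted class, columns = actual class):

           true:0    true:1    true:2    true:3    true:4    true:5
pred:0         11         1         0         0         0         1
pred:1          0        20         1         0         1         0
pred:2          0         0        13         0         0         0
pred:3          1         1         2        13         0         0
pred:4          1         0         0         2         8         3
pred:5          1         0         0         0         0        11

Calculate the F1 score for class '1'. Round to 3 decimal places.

Take TP from the diagonal, FP from the rest of the '1' prediction marginal, FN from the rest of the '1' actual marginal.
F1 score = 2·TP/(2·TP+FP+FN).
1: TP=20, FP=0+1+0+1+0=2, FN=1+0+1+0+0=2 → 40/44 = 0.9091

0.909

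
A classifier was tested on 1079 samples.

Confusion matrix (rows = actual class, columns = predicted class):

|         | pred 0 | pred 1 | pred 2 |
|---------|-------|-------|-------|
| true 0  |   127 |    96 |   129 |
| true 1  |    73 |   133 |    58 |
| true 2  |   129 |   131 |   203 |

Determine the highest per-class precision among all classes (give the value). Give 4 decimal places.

0.5205

Per-class precision (TP/(TP+FP)):
  0: TP=127, FP=73+129=202 → 127/329 = 0.38602
  1: TP=133, FP=96+131=227 → 133/360 = 0.36944
  2: TP=203, FP=129+58=187 → 203/390 = 0.52051
Highest is class '2' with precision = 0.5205.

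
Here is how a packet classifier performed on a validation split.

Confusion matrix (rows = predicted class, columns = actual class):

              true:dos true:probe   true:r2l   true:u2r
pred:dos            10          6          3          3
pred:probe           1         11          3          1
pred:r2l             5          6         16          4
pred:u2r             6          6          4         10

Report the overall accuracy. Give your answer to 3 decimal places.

0.495

Accuracy = trace / total = (10+11+16+10=47) / 95 = 47/95 = 0.495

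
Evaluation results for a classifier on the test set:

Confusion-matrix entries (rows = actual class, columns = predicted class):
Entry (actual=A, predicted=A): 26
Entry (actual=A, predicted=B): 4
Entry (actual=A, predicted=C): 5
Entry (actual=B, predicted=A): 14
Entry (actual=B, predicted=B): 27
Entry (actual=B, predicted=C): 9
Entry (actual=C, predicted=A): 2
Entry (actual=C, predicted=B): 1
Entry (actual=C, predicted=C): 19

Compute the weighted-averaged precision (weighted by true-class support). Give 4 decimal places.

Per-class precision (TP/(TP+FP)):
  A: TP=26, FP=14+2=16 → 26/42 = 0.61905
  B: TP=27, FP=4+1=5 → 27/32 = 0.84375
  C: TP=19, FP=5+9=14 → 19/33 = 0.57576
Weighted-precision = Σ (supportᵢ/N)·precisionᵢ with N=107: (35/107)·0.61905 + (50/107)·0.84375 + (22/107)·0.57576 = 0.7151

0.7151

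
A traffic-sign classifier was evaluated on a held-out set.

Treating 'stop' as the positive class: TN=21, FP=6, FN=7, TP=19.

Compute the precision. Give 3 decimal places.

0.760

Precision = TP/(TP+FP) = 19/(19+6) = 19/25 = 0.760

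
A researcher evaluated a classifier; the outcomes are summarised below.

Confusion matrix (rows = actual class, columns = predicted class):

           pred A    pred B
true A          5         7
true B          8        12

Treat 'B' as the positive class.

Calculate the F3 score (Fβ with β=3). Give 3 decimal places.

0.603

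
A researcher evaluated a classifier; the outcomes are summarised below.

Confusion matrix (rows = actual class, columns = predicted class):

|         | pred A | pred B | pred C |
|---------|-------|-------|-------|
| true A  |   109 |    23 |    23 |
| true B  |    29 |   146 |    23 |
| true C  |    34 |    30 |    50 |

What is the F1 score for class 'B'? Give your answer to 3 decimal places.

Take TP from the diagonal, FP from the rest of the 'B' prediction marginal, FN from the rest of the 'B' actual marginal.
F1 score = 2·TP/(2·TP+FP+FN).
B: TP=146, FP=23+30=53, FN=29+23=52 → 292/397 = 0.7355

0.736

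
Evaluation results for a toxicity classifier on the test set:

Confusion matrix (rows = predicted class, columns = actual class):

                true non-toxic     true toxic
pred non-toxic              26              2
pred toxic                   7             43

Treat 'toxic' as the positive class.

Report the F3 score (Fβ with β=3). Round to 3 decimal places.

0.945

Fβ = (1+β²)·TP / ((1+β²)·TP + β²·FN + FP), with β²=9
= 10·43 / (10·43 + 9·2 + 7) = 0.945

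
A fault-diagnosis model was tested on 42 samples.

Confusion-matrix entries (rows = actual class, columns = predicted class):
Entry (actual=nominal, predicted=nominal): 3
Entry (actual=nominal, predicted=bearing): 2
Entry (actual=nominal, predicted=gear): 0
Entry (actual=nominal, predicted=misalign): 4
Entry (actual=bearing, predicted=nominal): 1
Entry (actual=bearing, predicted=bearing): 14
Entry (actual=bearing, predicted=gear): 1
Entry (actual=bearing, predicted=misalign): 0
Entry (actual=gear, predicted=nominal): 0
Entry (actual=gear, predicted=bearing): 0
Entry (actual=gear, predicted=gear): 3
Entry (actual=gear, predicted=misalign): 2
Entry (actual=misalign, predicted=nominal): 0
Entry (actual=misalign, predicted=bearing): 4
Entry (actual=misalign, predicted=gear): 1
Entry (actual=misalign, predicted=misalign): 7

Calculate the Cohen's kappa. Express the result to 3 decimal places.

Observed agreement pₒ = trace/N = 27/42 = 0.6429
Expected agreement pₑ = Σ (rowᵢ·colᵢ)/N² = (9·4 + 16·20 + 5·5 + 12·13)/42² = 0.3044
κ = (pₒ − pₑ)/(1 − pₑ) = (0.6429 − 0.3044)/(1 − 0.3044) = 0.487

0.487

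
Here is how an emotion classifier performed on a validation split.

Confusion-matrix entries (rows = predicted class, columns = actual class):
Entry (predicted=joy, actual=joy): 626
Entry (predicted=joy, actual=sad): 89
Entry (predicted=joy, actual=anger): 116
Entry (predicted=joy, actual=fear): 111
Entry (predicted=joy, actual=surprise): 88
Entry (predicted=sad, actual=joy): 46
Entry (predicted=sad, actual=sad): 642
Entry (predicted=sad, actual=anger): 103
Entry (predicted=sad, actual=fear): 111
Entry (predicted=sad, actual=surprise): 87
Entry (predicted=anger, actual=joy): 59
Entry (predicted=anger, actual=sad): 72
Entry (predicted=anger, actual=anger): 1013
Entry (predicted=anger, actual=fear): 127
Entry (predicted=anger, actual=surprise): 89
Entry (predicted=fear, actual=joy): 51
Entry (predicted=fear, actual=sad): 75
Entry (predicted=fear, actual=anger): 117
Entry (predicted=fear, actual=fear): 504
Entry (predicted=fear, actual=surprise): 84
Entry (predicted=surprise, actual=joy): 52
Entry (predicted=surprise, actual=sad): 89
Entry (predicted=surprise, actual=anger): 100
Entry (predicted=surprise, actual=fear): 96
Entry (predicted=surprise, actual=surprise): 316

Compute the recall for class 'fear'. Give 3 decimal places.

0.531

One-vs-rest for 'fear': TP = diagonal; FP = other classes predicted 'fear'; FN = 'fear' predicted as other.
recall = TP/(TP+FN).
fear: TP=504, FN=111+111+127+96=445 → 504/949 = 0.5311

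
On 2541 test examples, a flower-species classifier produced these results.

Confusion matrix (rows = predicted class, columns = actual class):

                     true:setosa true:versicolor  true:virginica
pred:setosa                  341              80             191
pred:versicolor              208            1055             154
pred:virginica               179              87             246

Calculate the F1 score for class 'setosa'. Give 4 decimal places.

F1 score = 2·TP/(2·TP+FP+FN).
setosa: TP=341, FP=80+191=271, FN=208+179=387 → 682/1340 = 0.50896

0.5090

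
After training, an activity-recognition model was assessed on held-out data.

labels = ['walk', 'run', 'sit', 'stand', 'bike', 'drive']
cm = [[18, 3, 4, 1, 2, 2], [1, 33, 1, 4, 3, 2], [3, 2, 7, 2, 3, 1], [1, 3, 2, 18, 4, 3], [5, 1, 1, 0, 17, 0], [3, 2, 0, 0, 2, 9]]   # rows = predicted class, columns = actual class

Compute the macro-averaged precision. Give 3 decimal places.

0.598

Per-class precision (TP/(TP+FP)):
  walk: TP=18, FP=3+4+1+2+2=12 → 18/30 = 0.6000
  run: TP=33, FP=1+1+4+3+2=11 → 33/44 = 0.7500
  sit: TP=7, FP=3+2+2+3+1=11 → 7/18 = 0.3889
  stand: TP=18, FP=1+3+2+4+3=13 → 18/31 = 0.5806
  bike: TP=17, FP=5+1+1+0+0=7 → 17/24 = 0.7083
  drive: TP=9, FP=3+2+0+0+2=7 → 9/16 = 0.5625
Macro-precision = mean = (0.6000 + 0.7500 + 0.3889 + 0.5806 + 0.7083 + 0.5625) / 6 = 0.598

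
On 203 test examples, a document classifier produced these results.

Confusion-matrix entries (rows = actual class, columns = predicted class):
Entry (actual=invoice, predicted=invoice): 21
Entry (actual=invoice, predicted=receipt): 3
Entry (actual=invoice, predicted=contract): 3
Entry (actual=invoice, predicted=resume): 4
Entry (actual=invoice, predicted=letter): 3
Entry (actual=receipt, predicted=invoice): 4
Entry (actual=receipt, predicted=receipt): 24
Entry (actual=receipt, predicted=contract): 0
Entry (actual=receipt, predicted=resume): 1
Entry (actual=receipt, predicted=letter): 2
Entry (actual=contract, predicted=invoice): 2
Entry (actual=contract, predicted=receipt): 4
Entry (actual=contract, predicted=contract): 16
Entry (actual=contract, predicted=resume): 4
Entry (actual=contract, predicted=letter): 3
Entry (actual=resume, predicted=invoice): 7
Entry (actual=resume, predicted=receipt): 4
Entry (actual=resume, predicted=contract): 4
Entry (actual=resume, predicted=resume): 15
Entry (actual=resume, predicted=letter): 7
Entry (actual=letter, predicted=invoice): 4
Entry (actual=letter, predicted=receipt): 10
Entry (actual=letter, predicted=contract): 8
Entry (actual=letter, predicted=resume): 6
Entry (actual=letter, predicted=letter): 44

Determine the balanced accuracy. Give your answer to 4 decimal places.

Balanced accuracy = mean of per-class recall.
  invoice: recall = 21/34 = 0.61765
  receipt: recall = 24/31 = 0.77419
  contract: recall = 16/29 = 0.55172
  resume: recall = 15/37 = 0.40541
  letter: recall = 44/72 = 0.61111
Mean = (0.61765 + 0.77419 + 0.55172 + 0.40541 + 0.61111) / 5 = 0.5920

0.5920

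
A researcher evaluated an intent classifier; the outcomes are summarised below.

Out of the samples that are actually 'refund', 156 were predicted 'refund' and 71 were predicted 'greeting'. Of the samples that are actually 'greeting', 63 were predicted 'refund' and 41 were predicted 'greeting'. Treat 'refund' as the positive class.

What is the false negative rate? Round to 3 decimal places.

0.313

FNR = FN/(FN+TP) = 71/(71+156) = 0.313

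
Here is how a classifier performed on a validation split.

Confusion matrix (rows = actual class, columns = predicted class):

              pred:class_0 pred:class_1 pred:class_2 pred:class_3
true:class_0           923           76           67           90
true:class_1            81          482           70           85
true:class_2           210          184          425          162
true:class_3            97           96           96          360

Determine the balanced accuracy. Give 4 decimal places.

Balanced accuracy = mean of per-class recall.
  class_0: recall = 923/1156 = 0.79844
  class_1: recall = 482/718 = 0.67131
  class_2: recall = 425/981 = 0.43323
  class_3: recall = 360/649 = 0.55470
Mean = (0.79844 + 0.67131 + 0.43323 + 0.55470) / 4 = 0.6144

0.6144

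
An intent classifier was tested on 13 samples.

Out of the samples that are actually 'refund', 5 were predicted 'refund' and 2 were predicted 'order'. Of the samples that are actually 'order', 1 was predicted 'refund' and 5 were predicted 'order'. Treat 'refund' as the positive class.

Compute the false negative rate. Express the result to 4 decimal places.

FNR = FN/(FN+TP) = 2/(2+5) = 0.2857

0.2857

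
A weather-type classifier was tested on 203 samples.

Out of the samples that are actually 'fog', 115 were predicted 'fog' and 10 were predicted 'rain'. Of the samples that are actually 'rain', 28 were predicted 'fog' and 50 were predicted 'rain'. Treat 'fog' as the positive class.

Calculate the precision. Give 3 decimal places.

0.804

Precision = TP/(TP+FP) = 115/(115+28) = 115/143 = 0.804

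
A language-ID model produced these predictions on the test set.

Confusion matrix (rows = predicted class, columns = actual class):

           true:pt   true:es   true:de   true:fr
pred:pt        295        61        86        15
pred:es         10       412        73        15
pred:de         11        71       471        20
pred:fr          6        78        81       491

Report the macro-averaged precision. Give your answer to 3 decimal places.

Per-class precision (TP/(TP+FP)):
  pt: TP=295, FP=61+86+15=162 → 295/457 = 0.6455
  es: TP=412, FP=10+73+15=98 → 412/510 = 0.8078
  de: TP=471, FP=11+71+20=102 → 471/573 = 0.8220
  fr: TP=491, FP=6+78+81=165 → 491/656 = 0.7485
Macro-precision = mean = (0.6455 + 0.8078 + 0.8220 + 0.7485) / 4 = 0.756

0.756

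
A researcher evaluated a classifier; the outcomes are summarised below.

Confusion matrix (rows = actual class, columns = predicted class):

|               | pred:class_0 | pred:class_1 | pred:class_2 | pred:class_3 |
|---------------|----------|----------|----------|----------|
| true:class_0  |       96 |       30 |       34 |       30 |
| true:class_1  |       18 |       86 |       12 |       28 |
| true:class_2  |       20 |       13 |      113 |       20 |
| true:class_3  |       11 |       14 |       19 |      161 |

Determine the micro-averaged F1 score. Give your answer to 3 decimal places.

Micro-averaging pools counts across classes: ΣTP=456, ΣFP=249, ΣFN=249.
Micro-F1 score = 2·TP/(2·TP+FP+FN) on pooled counts = 0.647 (equals overall accuracy in single-label multiclass).

0.647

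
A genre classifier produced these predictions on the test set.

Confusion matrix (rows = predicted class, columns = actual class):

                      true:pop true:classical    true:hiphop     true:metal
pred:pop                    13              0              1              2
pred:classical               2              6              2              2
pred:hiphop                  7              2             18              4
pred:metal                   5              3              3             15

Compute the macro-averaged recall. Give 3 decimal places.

Per-class recall (TP/(TP+FN)):
  pop: TP=13, FN=2+7+5=14 → 13/27 = 0.4815
  classical: TP=6, FN=0+2+3=5 → 6/11 = 0.5455
  hiphop: TP=18, FN=1+2+3=6 → 18/24 = 0.7500
  metal: TP=15, FN=2+2+4=8 → 15/23 = 0.6522
Macro-recall = mean = (0.4815 + 0.5455 + 0.7500 + 0.6522) / 4 = 0.607

0.607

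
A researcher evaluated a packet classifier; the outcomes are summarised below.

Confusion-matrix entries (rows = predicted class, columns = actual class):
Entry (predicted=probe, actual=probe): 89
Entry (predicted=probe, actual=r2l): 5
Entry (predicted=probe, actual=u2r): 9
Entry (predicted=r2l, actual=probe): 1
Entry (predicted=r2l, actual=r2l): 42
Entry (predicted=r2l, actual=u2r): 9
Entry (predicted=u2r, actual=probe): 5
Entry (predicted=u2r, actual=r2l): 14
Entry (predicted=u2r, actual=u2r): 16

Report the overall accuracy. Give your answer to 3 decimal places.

Accuracy = trace / total = (89+42+16=147) / 190 = 147/190 = 0.774

0.774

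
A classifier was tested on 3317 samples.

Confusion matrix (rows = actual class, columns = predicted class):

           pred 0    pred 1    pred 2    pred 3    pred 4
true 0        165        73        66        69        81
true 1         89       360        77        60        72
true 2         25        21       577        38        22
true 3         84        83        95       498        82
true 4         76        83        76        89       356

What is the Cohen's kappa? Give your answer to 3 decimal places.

Observed agreement pₒ = trace/N = 1956/3317 = 0.5897
Expected agreement pₑ = Σ (rowᵢ·colᵢ)/N² = (454·439 + 658·620 + 683·891 + 842·754 + 680·613)/3317² = 0.2061
κ = (pₒ − pₑ)/(1 − pₑ) = (0.5897 − 0.2061)/(1 − 0.2061) = 0.483

0.483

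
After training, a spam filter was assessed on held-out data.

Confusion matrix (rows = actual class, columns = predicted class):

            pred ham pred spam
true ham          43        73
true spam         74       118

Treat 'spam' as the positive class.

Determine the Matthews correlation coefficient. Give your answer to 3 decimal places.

-0.015

MCC = (TP·TN − FP·FN) / √((TP+FP)(TP+FN)(TN+FP)(TN+FN))
Numerator = 118·43 − 73·74 = -328
Denominator = √(191·192·116·117) = √497712384 = 22309.4685
MCC = -328 / 22309.4685 = -0.015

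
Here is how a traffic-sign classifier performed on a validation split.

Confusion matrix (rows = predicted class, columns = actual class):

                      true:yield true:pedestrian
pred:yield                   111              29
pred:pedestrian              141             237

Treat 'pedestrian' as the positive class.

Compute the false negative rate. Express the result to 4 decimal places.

FNR = FN/(FN+TP) = 29/(29+237) = 0.1090

0.1090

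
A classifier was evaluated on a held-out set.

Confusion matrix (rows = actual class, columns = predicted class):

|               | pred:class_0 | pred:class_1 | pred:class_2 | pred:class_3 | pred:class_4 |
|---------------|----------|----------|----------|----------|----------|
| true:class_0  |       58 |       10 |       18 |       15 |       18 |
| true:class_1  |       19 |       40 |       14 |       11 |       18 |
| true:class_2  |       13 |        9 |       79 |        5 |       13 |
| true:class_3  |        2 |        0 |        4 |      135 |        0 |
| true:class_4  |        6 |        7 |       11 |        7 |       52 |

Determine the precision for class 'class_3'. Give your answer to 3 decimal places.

0.780

Treat 'class_3' as positive and all other classes as negative.
precision = TP/(TP+FP).
class_3: TP=135, FP=15+11+5+7=38 → 135/173 = 0.7803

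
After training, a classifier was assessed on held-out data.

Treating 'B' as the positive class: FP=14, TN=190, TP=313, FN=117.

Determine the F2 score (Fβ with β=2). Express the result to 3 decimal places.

0.765

Fβ = (1+β²)·TP / ((1+β²)·TP + β²·FN + FP), with β²=4
= 5·313 / (5·313 + 4·117 + 14) = 0.765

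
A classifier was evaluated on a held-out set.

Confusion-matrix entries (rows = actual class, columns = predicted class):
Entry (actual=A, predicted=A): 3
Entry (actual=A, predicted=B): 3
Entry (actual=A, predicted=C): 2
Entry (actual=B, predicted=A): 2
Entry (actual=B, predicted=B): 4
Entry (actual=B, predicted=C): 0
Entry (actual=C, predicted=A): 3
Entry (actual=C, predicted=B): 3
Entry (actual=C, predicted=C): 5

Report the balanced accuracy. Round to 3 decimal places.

0.499

Balanced accuracy = mean of per-class recall.
  A: recall = 3/8 = 0.3750
  B: recall = 4/6 = 0.6667
  C: recall = 5/11 = 0.4545
Mean = (0.3750 + 0.6667 + 0.4545) / 3 = 0.499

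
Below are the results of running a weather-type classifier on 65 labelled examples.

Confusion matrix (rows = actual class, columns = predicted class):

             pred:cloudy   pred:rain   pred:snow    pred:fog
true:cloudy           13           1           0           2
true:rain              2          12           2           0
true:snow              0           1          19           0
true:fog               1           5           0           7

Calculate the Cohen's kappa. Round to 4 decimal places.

Observed agreement pₒ = trace/N = 51/65 = 0.78462
Expected agreement pₑ = Σ (rowᵢ·colᵢ)/N² = (16·16 + 16·19 + 20·21 + 13·9)/65² = 0.25964
κ = (pₒ − pₑ)/(1 − pₑ) = (0.78462 − 0.25964)/(1 − 0.25964) = 0.7091

0.7091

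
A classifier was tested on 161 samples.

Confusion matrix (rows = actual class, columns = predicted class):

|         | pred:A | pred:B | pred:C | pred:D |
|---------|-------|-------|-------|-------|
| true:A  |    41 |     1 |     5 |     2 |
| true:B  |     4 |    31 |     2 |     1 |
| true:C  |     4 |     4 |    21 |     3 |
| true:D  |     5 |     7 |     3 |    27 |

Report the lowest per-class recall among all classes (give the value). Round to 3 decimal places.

Per-class recall (TP/(TP+FN)):
  A: TP=41, FN=1+5+2=8 → 41/49 = 0.8367
  B: TP=31, FN=4+2+1=7 → 31/38 = 0.8158
  C: TP=21, FN=4+4+3=11 → 21/32 = 0.6563
  D: TP=27, FN=5+7+3=15 → 27/42 = 0.6429
Lowest is class 'D' with recall = 0.643.

0.643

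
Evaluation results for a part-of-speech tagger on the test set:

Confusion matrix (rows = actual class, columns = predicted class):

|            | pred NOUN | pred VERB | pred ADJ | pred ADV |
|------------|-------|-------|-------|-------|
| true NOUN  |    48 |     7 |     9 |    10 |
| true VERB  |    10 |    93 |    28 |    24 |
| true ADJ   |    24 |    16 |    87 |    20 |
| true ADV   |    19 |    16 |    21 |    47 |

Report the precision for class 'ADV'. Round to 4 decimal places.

Take TP from the diagonal, FP from the rest of the 'ADV' prediction marginal, FN from the rest of the 'ADV' actual marginal.
precision = TP/(TP+FP).
ADV: TP=47, FP=10+24+20=54 → 47/101 = 0.46535

0.4653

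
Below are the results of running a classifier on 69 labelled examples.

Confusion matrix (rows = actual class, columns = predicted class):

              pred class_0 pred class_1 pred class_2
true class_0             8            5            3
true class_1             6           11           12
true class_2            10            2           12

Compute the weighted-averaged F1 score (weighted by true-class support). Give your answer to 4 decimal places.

Per-class F1 score (2·TP/(2·TP+FP+FN)):
  class_0: TP=8, FP=6+10=16, FN=5+3=8 → 16/40 = 0.40000
  class_1: TP=11, FP=5+2=7, FN=6+12=18 → 22/47 = 0.46809
  class_2: TP=12, FP=3+12=15, FN=10+2=12 → 24/51 = 0.47059
Weighted-F1 score = Σ (supportᵢ/N)·F1 scoreᵢ with N=69: (16/69)·0.40000 + (29/69)·0.46809 + (24/69)·0.47059 = 0.4532

0.4532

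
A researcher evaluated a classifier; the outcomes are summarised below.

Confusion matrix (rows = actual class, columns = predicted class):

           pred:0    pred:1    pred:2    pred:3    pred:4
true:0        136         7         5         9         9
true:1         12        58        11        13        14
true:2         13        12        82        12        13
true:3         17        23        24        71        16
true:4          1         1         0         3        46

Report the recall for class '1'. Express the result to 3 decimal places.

Treat '1' as positive and all other classes as negative.
recall = TP/(TP+FN).
1: TP=58, FN=12+11+13+14=50 → 58/108 = 0.5370

0.537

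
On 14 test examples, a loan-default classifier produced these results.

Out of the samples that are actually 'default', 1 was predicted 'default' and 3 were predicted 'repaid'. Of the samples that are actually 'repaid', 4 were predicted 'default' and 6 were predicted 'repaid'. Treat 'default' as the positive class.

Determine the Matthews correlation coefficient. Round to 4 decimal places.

-0.1414

MCC = (TP·TN − FP·FN) / √((TP+FP)(TP+FN)(TN+FP)(TN+FN))
Numerator = 1·6 − 4·3 = -6
Denominator = √(5·4·10·9) = √1800 = 42.4264
MCC = -6 / 42.4264 = -0.1414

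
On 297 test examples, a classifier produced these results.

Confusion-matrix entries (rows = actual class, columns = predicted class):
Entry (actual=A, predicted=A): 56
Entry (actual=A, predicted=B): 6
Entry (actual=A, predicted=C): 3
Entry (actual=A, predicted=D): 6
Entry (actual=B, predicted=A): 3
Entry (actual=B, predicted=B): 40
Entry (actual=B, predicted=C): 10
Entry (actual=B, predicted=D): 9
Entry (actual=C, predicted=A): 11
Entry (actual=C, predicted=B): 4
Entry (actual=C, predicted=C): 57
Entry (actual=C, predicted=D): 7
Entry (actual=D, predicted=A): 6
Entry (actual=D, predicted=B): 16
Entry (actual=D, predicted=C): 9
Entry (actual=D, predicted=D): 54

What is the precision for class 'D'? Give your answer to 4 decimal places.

Treat 'D' as positive and all other classes as negative.
precision = TP/(TP+FP).
D: TP=54, FP=6+9+7=22 → 54/76 = 0.71053

0.7105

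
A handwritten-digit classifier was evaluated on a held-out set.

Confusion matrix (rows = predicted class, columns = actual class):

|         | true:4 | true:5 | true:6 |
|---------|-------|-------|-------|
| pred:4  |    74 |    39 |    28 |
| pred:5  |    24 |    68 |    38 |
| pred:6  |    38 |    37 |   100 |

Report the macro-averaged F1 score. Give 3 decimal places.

0.539

Per-class F1 score (2·TP/(2·TP+FP+FN)):
  4: TP=74, FP=39+28=67, FN=24+38=62 → 148/277 = 0.5343
  5: TP=68, FP=24+38=62, FN=39+37=76 → 136/274 = 0.4964
  6: TP=100, FP=38+37=75, FN=28+38=66 → 200/341 = 0.5865
Macro-F1 score = mean = (0.5343 + 0.4964 + 0.5865) / 3 = 0.539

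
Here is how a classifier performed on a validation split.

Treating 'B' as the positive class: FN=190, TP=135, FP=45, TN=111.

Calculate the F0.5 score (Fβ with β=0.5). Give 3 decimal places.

0.646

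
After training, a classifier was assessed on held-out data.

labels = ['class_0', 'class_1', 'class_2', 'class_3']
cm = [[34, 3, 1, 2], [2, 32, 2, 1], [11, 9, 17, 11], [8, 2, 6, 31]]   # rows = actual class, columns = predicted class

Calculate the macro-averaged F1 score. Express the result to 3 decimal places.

Per-class F1 score (2·TP/(2·TP+FP+FN)):
  class_0: TP=34, FP=2+11+8=21, FN=3+1+2=6 → 68/95 = 0.7158
  class_1: TP=32, FP=3+9+2=14, FN=2+2+1=5 → 64/83 = 0.7711
  class_2: TP=17, FP=1+2+6=9, FN=11+9+11=31 → 34/74 = 0.4595
  class_3: TP=31, FP=2+1+11=14, FN=8+2+6=16 → 62/92 = 0.6739
Macro-F1 score = mean = (0.7158 + 0.7711 + 0.4595 + 0.6739) / 4 = 0.655

0.655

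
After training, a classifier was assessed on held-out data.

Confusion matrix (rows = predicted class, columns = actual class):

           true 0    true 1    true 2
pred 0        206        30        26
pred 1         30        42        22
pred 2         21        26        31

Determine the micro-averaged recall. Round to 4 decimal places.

Micro-averaging pools counts across classes: ΣTP=279, ΣFP=155, ΣFN=155.
Micro-recall = TP/(TP+FN) on pooled counts = 0.6429 (equals overall accuracy in single-label multiclass).

0.6429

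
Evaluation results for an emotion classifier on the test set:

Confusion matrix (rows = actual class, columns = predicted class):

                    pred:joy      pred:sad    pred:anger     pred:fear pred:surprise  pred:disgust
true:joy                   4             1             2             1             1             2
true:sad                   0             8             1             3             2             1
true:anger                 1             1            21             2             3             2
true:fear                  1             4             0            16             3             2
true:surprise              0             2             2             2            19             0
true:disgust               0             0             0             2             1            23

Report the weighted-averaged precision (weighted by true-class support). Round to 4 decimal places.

0.6870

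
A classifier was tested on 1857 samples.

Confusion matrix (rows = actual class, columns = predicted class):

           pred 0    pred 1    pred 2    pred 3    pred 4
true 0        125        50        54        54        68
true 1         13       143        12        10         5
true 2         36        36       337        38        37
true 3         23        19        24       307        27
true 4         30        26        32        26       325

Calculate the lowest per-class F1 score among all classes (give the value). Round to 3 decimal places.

0.433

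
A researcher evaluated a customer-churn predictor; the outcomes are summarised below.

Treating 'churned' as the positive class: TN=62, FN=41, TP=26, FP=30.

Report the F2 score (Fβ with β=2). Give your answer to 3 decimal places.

Fβ = (1+β²)·TP / ((1+β²)·TP + β²·FN + FP), with β²=4
= 5·26 / (5·26 + 4·41 + 30) = 0.401

0.401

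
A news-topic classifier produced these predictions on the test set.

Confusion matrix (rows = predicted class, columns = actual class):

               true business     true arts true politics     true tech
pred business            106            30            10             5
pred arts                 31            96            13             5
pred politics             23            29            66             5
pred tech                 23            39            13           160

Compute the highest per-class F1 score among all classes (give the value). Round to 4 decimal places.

0.7805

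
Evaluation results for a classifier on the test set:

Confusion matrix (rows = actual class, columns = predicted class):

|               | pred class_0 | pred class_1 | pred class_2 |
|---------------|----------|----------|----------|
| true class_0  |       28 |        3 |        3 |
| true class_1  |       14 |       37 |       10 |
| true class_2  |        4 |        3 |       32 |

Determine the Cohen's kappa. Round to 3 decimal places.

0.587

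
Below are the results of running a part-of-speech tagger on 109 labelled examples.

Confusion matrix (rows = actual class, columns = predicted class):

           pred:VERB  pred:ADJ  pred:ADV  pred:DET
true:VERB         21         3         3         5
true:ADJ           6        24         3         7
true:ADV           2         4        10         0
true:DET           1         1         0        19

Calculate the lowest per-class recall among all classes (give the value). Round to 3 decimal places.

0.600

Per-class recall (TP/(TP+FN)):
  VERB: TP=21, FN=3+3+5=11 → 21/32 = 0.6563
  ADJ: TP=24, FN=6+3+7=16 → 24/40 = 0.6000
  ADV: TP=10, FN=2+4+0=6 → 10/16 = 0.6250
  DET: TP=19, FN=1+1+0=2 → 19/21 = 0.9048
Lowest is class 'ADJ' with recall = 0.600.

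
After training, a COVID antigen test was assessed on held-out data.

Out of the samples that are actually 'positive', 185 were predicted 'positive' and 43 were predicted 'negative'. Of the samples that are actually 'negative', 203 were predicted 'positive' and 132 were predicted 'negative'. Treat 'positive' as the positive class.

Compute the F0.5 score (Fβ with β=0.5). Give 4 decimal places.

Fβ = (1+β²)·TP / ((1+β²)·TP + β²·FN + FP), with β²=1/4
= 1.25·185 / (1.25·185 + 0.25·43 + 203) = 0.5197

0.5197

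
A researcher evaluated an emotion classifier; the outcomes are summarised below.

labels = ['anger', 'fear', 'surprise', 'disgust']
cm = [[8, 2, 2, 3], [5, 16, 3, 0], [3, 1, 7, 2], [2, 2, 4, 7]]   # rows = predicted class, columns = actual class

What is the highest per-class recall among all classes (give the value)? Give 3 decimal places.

0.762

Per-class recall (TP/(TP+FN)):
  anger: TP=8, FN=5+3+2=10 → 8/18 = 0.4444
  fear: TP=16, FN=2+1+2=5 → 16/21 = 0.7619
  surprise: TP=7, FN=2+3+4=9 → 7/16 = 0.4375
  disgust: TP=7, FN=3+0+2=5 → 7/12 = 0.5833
Highest is class 'fear' with recall = 0.762.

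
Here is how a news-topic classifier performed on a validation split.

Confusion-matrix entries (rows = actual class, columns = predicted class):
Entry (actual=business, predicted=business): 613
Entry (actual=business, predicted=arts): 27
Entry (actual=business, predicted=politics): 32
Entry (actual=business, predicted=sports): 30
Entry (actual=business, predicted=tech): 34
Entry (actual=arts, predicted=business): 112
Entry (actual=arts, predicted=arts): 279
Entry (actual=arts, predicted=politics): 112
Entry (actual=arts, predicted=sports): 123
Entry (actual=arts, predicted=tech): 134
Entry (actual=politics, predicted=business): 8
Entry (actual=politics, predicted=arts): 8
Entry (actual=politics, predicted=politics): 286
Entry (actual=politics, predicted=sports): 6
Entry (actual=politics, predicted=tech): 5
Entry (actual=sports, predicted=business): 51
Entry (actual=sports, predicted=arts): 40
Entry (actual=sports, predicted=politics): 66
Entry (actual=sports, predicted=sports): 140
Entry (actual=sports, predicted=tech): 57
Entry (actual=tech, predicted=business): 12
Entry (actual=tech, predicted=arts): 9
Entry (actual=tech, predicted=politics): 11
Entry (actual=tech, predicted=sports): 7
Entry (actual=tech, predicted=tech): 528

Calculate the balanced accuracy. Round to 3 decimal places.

0.688

Balanced accuracy = mean of per-class recall.
  business: recall = 613/736 = 0.8329
  arts: recall = 279/760 = 0.3671
  politics: recall = 286/313 = 0.9137
  sports: recall = 140/354 = 0.3955
  tech: recall = 528/567 = 0.9312
Mean = (0.8329 + 0.3671 + 0.9137 + 0.3955 + 0.9312) / 5 = 0.688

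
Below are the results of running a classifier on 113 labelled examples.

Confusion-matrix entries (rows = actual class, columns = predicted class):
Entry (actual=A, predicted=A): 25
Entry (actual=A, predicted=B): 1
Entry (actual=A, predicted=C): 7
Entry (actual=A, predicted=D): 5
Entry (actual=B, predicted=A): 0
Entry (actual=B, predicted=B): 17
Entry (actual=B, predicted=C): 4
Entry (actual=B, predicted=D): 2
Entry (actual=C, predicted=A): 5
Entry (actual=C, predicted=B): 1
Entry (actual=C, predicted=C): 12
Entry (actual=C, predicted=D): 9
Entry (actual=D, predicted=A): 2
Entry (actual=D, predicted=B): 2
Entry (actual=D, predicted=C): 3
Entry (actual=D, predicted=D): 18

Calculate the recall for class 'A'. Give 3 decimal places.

0.658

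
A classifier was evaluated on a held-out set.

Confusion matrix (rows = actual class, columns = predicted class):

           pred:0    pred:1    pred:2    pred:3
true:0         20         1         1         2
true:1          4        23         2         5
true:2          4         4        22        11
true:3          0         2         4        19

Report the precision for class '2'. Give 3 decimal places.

Treat '2' as positive and all other classes as negative.
precision = TP/(TP+FP).
2: TP=22, FP=1+2+4=7 → 22/29 = 0.7586

0.759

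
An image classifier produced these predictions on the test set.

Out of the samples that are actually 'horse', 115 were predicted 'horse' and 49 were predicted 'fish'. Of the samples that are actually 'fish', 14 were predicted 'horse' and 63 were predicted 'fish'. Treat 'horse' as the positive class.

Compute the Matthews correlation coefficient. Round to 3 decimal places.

MCC = (TP·TN − FP·FN) / √((TP+FP)(TP+FN)(TN+FP)(TN+FN))
Numerator = 115·63 − 14·49 = 6559
Denominator = √(129·164·77·112) = √182449344 = 13507.3811
MCC = 6559 / 13507.3811 = 0.486

0.486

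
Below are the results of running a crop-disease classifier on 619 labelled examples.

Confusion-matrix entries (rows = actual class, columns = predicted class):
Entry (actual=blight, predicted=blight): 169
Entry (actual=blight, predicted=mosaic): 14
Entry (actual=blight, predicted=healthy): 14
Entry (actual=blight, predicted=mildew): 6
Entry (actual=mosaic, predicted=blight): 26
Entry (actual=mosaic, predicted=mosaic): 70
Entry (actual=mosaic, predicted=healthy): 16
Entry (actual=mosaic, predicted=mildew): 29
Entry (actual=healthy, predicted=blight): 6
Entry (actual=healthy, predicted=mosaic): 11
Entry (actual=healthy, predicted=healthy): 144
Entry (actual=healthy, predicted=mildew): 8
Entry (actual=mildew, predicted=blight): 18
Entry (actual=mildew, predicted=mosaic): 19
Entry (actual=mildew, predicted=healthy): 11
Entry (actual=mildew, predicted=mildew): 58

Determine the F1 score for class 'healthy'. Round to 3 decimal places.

0.814

Take TP from the diagonal, FP from the rest of the 'healthy' prediction marginal, FN from the rest of the 'healthy' actual marginal.
F1 score = 2·TP/(2·TP+FP+FN).
healthy: TP=144, FP=14+16+11=41, FN=6+11+8=25 → 288/354 = 0.8136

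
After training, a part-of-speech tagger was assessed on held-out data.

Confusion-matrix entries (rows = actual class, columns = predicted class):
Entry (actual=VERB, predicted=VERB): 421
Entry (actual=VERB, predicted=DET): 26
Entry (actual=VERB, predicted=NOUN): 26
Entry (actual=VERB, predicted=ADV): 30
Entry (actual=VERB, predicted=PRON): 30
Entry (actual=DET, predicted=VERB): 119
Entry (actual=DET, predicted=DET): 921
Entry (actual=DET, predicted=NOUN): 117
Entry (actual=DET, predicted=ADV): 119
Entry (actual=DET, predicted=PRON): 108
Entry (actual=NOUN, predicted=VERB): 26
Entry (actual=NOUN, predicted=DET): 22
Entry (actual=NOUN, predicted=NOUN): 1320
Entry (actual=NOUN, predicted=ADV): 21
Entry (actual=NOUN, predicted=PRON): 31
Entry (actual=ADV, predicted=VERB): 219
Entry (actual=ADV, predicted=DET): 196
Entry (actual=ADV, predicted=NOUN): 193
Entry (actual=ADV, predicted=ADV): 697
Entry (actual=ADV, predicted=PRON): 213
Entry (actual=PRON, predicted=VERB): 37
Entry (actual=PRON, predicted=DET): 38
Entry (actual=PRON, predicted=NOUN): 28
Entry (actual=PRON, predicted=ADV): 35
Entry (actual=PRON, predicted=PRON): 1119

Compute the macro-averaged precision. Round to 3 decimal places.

Per-class precision (TP/(TP+FP)):
  VERB: TP=421, FP=119+26+219+37=401 → 421/822 = 0.5122
  DET: TP=921, FP=26+22+196+38=282 → 921/1203 = 0.7656
  NOUN: TP=1320, FP=26+117+193+28=364 → 1320/1684 = 0.7838
  ADV: TP=697, FP=30+119+21+35=205 → 697/902 = 0.7727
  PRON: TP=1119, FP=30+108+31+213=382 → 1119/1501 = 0.7455
Macro-precision = mean = (0.5122 + 0.7656 + 0.7838 + 0.7727 + 0.7455) / 5 = 0.716

0.716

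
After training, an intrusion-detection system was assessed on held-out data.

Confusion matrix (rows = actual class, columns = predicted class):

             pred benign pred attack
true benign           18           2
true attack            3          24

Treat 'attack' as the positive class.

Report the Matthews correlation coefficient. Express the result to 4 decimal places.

0.7845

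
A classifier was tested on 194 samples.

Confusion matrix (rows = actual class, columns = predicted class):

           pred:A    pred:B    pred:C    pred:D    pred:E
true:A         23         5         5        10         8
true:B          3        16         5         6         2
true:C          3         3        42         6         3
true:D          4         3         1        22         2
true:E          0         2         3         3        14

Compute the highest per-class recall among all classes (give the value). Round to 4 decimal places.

0.7368

Per-class recall (TP/(TP+FN)):
  A: TP=23, FN=5+5+10+8=28 → 23/51 = 0.45098
  B: TP=16, FN=3+5+6+2=16 → 16/32 = 0.50000
  C: TP=42, FN=3+3+6+3=15 → 42/57 = 0.73684
  D: TP=22, FN=4+3+1+2=10 → 22/32 = 0.68750
  E: TP=14, FN=0+2+3+3=8 → 14/22 = 0.63636
Highest is class 'C' with recall = 0.7368.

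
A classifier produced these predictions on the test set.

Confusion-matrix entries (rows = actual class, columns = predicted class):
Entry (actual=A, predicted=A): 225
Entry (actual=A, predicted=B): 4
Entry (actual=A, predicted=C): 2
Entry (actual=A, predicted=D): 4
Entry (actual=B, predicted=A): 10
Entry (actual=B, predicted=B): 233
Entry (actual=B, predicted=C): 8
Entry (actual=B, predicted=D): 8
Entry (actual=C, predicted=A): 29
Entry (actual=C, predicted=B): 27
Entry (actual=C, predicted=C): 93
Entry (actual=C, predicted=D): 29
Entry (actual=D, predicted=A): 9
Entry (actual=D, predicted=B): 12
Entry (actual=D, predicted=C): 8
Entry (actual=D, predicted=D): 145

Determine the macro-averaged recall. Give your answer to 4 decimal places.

Per-class recall (TP/(TP+FN)):
  A: TP=225, FN=4+2+4=10 → 225/235 = 0.95745
  B: TP=233, FN=10+8+8=26 → 233/259 = 0.89961
  C: TP=93, FN=29+27+29=85 → 93/178 = 0.52247
  D: TP=145, FN=9+12+8=29 → 145/174 = 0.83333
Macro-recall = mean = (0.95745 + 0.89961 + 0.52247 + 0.83333) / 4 = 0.8032

0.8032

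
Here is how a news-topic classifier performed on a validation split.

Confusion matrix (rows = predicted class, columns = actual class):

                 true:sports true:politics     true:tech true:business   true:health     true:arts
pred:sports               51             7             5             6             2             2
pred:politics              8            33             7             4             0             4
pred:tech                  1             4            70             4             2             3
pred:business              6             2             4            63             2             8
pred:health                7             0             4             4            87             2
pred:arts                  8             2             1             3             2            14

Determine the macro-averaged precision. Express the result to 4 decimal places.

Per-class precision (TP/(TP+FP)):
  sports: TP=51, FP=7+5+6+2+2=22 → 51/73 = 0.69863
  politics: TP=33, FP=8+7+4+0+4=23 → 33/56 = 0.58929
  tech: TP=70, FP=1+4+4+2+3=14 → 70/84 = 0.83333
  business: TP=63, FP=6+2+4+2+8=22 → 63/85 = 0.74118
  health: TP=87, FP=7+0+4+4+2=17 → 87/104 = 0.83654
  arts: TP=14, FP=8+2+1+3+2=16 → 14/30 = 0.46667
Macro-precision = mean = (0.69863 + 0.58929 + 0.83333 + 0.74118 + 0.83654 + 0.46667) / 6 = 0.6943

0.6943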